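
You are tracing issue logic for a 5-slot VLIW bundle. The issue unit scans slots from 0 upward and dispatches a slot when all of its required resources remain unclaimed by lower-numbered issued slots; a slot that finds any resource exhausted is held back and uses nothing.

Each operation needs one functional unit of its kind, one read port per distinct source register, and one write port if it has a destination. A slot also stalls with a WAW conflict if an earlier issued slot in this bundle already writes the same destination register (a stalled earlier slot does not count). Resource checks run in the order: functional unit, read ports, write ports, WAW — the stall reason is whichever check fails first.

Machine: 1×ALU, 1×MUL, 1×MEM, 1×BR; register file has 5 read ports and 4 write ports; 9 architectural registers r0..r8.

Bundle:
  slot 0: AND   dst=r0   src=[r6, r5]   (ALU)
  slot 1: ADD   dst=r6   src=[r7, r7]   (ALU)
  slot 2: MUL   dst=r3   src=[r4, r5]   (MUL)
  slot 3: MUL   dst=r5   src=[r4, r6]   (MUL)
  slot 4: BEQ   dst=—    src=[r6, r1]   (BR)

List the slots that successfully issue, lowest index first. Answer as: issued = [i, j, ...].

#0 ALU src=r6,r5 dispatched  <A:0 Mu:1 Ld:1 B:1 rd:3 wr:3>
#1 ALU src=r7,r7 held:FU  <A:0 Mu:1 Ld:1 B:1 rd:3 wr:3>
#2 MUL src=r4,r5 dispatched  <A:0 Mu:0 Ld:1 B:1 rd:1 wr:2>
#3 MUL src=r4,r6 held:FU  <A:0 Mu:0 Ld:1 B:1 rd:1 wr:2>
#4 BR src=r6,r1 held:RD_PORT  <A:0 Mu:0 Ld:1 B:1 rd:1 wr:2>

issued = [0, 2]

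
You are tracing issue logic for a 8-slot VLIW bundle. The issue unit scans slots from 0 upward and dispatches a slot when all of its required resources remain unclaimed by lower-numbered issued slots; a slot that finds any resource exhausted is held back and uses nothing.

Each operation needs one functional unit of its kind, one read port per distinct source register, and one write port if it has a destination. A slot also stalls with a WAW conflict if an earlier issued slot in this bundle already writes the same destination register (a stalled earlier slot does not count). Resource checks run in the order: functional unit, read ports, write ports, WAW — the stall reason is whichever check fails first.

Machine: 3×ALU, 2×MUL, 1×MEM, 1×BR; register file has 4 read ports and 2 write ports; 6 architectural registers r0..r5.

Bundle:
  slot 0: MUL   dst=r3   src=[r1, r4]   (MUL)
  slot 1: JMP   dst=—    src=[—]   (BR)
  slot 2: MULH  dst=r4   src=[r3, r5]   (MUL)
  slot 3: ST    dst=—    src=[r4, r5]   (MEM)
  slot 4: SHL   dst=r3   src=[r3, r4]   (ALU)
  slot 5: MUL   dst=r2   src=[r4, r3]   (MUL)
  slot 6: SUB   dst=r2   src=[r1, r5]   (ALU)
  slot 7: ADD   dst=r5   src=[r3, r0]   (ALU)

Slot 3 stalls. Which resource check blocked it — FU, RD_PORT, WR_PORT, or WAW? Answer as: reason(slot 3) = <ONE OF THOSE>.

(0) want 1×MUL +2rd +1wr — yes → AL3|MU1|ME1|BR1|rd2|wr1
(1) want 1×BR +0rd +0wr — yes → AL3|MU1|ME1|BR0|rd2|wr1
(2) want 1×MUL +2rd +1wr — yes → AL3|MU0|ME1|BR0|rd0|wr0
(3) want 1×MEM +2rd +0wr — RD_PORT → AL3|MU0|ME1|BR0|rd0|wr0
(4) want 1×ALU +2rd +1wr — RD_PORT → AL3|MU0|ME1|BR0|rd0|wr0
(5) want 1×MUL +2rd +1wr — FU → AL3|MU0|ME1|BR0|rd0|wr0
(6) want 1×ALU +2rd +1wr — RD_PORT → AL3|MU0|ME1|BR0|rd0|wr0
(7) want 1×ALU +2rd +1wr — RD_PORT → AL3|MU0|ME1|BR0|rd0|wr0

reason(slot 3) = RD_PORT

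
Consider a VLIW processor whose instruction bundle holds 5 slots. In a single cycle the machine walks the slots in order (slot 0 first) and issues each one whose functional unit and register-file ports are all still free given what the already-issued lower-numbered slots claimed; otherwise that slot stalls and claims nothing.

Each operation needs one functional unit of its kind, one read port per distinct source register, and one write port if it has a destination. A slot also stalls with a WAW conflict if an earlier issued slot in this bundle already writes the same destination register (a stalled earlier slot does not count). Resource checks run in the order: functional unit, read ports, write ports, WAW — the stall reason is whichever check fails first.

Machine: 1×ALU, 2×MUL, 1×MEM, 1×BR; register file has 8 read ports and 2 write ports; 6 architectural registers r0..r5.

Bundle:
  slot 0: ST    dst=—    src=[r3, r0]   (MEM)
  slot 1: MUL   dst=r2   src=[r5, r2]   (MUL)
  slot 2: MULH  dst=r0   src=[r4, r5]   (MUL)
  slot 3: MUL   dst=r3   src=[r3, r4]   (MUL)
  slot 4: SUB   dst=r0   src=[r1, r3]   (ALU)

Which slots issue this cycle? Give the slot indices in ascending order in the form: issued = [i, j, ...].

(0) want 1×MEM +2rd +0wr — yes → AL1|MU2|ME0|BR1|rd6|wr2
(1) want 1×MUL +2rd +1wr — yes → AL1|MU1|ME0|BR1|rd4|wr1
(2) want 1×MUL +2rd +1wr — yes → AL1|MU0|ME0|BR1|rd2|wr0
(3) want 1×MUL +2rd +1wr — FU → AL1|MU0|ME0|BR1|rd2|wr0
(4) want 1×ALU +2rd +1wr — WR_PORT → AL1|MU0|ME0|BR1|rd2|wr0

issued = [0, 1, 2]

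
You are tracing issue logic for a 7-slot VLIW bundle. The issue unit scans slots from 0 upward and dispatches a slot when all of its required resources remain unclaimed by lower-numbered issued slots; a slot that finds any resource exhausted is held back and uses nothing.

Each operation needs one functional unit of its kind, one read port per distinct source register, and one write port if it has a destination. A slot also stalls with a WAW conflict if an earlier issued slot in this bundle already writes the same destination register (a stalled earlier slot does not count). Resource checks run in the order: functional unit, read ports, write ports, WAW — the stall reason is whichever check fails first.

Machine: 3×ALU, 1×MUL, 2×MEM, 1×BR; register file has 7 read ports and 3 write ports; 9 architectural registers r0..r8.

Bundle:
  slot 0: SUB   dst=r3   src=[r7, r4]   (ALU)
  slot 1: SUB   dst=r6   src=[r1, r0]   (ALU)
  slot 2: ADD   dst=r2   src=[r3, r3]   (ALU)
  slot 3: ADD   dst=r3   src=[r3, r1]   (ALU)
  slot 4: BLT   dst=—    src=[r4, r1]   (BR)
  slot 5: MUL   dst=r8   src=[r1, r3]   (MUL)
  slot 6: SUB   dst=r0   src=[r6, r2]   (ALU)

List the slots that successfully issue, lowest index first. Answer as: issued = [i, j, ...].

  0. ALU→r3 ⇒ go  {2A/1Mu/2Ld/1B | 5r 2w}
  1. ALU→r6 ⇒ go  {1A/1Mu/2Ld/1B | 3r 1w}
  2. ALU→r2 ⇒ go  {0A/1Mu/2Ld/1B | 2r 0w}
  3. ALU→r3 ⇒ no(FU)  {0A/1Mu/2Ld/1B | 2r 0w}
  4. BR ⇒ go  {0A/1Mu/2Ld/0B | 0r 0w}
  5. MUL→r8 ⇒ no(RD_PORT)  {0A/1Mu/2Ld/0B | 0r 0w}
  6. ALU→r0 ⇒ no(FU)  {0A/1Mu/2Ld/0B | 0r 0w}

issued = [0, 1, 2, 4]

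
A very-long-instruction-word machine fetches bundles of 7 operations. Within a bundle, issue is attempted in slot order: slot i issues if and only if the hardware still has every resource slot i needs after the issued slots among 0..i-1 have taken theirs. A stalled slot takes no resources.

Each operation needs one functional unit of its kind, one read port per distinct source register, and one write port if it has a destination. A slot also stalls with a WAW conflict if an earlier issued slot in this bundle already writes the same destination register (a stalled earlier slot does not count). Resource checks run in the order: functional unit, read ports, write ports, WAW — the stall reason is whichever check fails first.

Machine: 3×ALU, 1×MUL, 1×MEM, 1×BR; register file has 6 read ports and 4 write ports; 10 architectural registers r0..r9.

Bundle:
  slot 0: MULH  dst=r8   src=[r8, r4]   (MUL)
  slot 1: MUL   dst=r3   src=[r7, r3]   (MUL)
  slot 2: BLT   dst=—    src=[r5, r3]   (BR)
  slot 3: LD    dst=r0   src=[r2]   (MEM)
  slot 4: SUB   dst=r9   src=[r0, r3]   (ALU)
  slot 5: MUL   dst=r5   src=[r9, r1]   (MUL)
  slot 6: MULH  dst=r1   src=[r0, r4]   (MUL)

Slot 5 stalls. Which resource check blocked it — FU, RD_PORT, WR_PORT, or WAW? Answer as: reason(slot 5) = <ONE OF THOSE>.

[0] MUL needs rd=2 wr=1: ok; after: ALU=3 MUL=0 MEM=1 BR=1, R=4, W=3
[1] MUL needs rd=2 wr=1: FU; after: ALU=3 MUL=0 MEM=1 BR=1, R=4, W=3
[2] BR needs rd=2 wr=0: ok; after: ALU=3 MUL=0 MEM=1 BR=0, R=2, W=3
[3] MEM needs rd=1 wr=1: ok; after: ALU=3 MUL=0 MEM=0 BR=0, R=1, W=2
[4] ALU needs rd=2 wr=1: RD_PORT; after: ALU=3 MUL=0 MEM=0 BR=0, R=1, W=2
[5] MUL needs rd=2 wr=1: FU; after: ALU=3 MUL=0 MEM=0 BR=0, R=1, W=2
[6] MUL needs rd=2 wr=1: FU; after: ALU=3 MUL=0 MEM=0 BR=0, R=1, W=2

reason(slot 5) = FU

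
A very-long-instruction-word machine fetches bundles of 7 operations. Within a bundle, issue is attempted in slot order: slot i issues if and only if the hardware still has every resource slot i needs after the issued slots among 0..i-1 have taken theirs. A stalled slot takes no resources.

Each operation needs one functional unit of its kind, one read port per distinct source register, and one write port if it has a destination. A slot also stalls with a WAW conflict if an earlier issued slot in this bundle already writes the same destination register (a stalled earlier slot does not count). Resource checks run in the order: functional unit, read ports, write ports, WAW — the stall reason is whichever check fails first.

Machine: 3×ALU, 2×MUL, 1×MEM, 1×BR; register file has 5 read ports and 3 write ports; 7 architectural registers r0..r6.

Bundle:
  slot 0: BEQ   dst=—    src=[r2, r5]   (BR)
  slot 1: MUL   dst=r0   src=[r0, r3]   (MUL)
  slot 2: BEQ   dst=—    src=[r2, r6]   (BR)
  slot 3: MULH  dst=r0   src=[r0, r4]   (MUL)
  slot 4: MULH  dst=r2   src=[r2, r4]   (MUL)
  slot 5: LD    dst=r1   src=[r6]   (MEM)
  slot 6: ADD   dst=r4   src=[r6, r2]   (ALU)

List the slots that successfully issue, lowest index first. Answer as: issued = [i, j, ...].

issued = [0, 1, 5]

  0. BR ⇒ go  {3A/2Mu/1Ld/0B | 3r 3w}
  1. MUL→r0 ⇒ go  {3A/1Mu/1Ld/0B | 1r 2w}
  2. BR ⇒ no(FU)  {3A/1Mu/1Ld/0B | 1r 2w}
  3. MUL→r0 ⇒ no(RD_PORT)  {3A/1Mu/1Ld/0B | 1r 2w}
  4. MUL→r2 ⇒ no(RD_PORT)  {3A/1Mu/1Ld/0B | 1r 2w}
  5. MEM→r1 ⇒ go  {3A/1Mu/0Ld/0B | 0r 1w}
  6. ALU→r4 ⇒ no(RD_PORT)  {3A/1Mu/0Ld/0B | 0r 1w}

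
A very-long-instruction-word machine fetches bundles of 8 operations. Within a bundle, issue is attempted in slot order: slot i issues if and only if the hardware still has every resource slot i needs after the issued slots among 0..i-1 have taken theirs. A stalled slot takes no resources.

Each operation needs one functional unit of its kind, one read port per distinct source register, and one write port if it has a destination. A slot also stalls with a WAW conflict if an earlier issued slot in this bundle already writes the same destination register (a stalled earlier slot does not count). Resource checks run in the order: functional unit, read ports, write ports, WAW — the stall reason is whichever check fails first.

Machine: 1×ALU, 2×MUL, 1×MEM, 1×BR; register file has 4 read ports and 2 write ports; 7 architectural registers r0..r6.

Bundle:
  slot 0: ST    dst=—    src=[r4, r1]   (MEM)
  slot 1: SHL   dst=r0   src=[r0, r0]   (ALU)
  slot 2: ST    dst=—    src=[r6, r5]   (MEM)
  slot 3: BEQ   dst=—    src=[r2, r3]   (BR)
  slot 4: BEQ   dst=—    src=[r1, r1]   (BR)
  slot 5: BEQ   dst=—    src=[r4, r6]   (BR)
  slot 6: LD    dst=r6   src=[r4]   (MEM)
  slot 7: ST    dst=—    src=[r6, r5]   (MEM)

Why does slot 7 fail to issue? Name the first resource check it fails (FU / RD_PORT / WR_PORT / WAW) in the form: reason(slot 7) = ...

reason(slot 7) = FU

  0. MEM ⇒ go  {1A/2Mu/0Ld/1B | 2r 2w}
  1. ALU→r0 ⇒ go  {0A/2Mu/0Ld/1B | 1r 1w}
  2. MEM ⇒ no(FU)  {0A/2Mu/0Ld/1B | 1r 1w}
  3. BR ⇒ no(RD_PORT)  {0A/2Mu/0Ld/1B | 1r 1w}
  4. BR ⇒ go  {0A/2Mu/0Ld/0B | 0r 1w}
  5. BR ⇒ no(FU)  {0A/2Mu/0Ld/0B | 0r 1w}
  6. MEM→r6 ⇒ no(FU)  {0A/2Mu/0Ld/0B | 0r 1w}
  7. MEM ⇒ no(FU)  {0A/2Mu/0Ld/0B | 0r 1w}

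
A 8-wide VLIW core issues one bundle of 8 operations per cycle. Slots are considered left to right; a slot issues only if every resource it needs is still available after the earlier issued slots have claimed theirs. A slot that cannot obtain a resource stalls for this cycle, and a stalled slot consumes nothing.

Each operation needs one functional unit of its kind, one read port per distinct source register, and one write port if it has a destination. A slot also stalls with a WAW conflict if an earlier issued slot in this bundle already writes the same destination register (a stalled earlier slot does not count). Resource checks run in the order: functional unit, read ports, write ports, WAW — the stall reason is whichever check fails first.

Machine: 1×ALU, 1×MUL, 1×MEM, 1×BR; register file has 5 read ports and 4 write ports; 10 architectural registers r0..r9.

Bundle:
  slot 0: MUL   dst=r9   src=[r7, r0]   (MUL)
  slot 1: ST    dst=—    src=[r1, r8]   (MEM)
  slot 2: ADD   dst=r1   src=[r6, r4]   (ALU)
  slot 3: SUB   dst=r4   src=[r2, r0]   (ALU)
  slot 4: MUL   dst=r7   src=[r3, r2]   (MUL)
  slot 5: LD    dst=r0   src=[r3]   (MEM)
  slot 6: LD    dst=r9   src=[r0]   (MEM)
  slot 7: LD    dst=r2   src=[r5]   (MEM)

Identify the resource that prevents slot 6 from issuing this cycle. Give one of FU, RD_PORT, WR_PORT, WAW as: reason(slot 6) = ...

slot 0 (MUL): ISSUE — free A1,Mu0,Ld1,B1 rp3 wp3
slot 1 (MEM): ISSUE — free A1,Mu0,Ld0,B1 rp1 wp3
slot 2 (ALU): stall RD_PORT — free A1,Mu0,Ld0,B1 rp1 wp3
slot 3 (ALU): stall RD_PORT — free A1,Mu0,Ld0,B1 rp1 wp3
slot 4 (MUL): stall FU — free A1,Mu0,Ld0,B1 rp1 wp3
slot 5 (MEM): stall FU — free A1,Mu0,Ld0,B1 rp1 wp3
slot 6 (MEM): stall FU — free A1,Mu0,Ld0,B1 rp1 wp3
slot 7 (MEM): stall FU — free A1,Mu0,Ld0,B1 rp1 wp3

reason(slot 6) = FU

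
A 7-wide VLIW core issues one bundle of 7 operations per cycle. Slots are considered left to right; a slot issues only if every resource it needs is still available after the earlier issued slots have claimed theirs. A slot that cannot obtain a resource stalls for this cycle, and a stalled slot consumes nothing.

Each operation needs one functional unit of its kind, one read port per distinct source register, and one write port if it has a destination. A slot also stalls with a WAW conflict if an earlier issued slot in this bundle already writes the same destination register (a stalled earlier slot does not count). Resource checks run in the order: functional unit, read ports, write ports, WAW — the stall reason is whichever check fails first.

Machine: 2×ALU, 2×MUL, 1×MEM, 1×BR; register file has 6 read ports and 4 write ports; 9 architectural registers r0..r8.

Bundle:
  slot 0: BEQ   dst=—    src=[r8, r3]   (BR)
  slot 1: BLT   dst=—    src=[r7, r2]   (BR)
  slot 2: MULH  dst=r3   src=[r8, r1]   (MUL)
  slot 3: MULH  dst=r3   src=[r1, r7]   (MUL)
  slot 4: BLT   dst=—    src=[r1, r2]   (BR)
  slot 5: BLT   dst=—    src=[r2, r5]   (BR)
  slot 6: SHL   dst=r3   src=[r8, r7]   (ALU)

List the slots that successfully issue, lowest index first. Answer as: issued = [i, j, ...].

issued = [0, 2]

#0 BR src=r8,r3 dispatched  <A:2 Mu:2 Ld:1 B:0 rd:4 wr:4>
#1 BR src=r7,r2 held:FU  <A:2 Mu:2 Ld:1 B:0 rd:4 wr:4>
#2 MUL src=r8,r1 dispatched  <A:2 Mu:1 Ld:1 B:0 rd:2 wr:3>
#3 MUL src=r1,r7 held:WAW  <A:2 Mu:1 Ld:1 B:0 rd:2 wr:3>
#4 BR src=r1,r2 held:FU  <A:2 Mu:1 Ld:1 B:0 rd:2 wr:3>
#5 BR src=r2,r5 held:FU  <A:2 Mu:1 Ld:1 B:0 rd:2 wr:3>
#6 ALU src=r8,r7 held:WAW  <A:2 Mu:1 Ld:1 B:0 rd:2 wr:3>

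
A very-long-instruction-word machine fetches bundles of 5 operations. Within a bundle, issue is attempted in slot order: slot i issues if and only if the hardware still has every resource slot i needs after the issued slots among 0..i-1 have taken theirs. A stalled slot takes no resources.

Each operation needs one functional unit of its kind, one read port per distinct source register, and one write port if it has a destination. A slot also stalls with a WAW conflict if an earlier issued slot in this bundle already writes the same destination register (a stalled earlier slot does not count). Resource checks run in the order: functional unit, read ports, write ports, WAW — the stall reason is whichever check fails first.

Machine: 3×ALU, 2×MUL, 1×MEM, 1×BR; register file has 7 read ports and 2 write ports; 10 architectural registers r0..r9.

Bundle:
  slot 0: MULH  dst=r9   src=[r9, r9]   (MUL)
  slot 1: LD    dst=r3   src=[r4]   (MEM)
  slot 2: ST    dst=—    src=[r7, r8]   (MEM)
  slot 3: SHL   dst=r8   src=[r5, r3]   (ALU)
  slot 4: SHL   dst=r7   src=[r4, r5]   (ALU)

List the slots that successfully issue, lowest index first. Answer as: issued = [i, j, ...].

issued = [0, 1]

(0) want 1×MUL +1rd +1wr — yes → AL3|MU1|ME1|BR1|rd6|wr1
(1) want 1×MEM +1rd +1wr — yes → AL3|MU1|ME0|BR1|rd5|wr0
(2) want 1×MEM +2rd +0wr — FU → AL3|MU1|ME0|BR1|rd5|wr0
(3) want 1×ALU +2rd +1wr — WR_PORT → AL3|MU1|ME0|BR1|rd5|wr0
(4) want 1×ALU +2rd +1wr — WR_PORT → AL3|MU1|ME0|BR1|rd5|wr0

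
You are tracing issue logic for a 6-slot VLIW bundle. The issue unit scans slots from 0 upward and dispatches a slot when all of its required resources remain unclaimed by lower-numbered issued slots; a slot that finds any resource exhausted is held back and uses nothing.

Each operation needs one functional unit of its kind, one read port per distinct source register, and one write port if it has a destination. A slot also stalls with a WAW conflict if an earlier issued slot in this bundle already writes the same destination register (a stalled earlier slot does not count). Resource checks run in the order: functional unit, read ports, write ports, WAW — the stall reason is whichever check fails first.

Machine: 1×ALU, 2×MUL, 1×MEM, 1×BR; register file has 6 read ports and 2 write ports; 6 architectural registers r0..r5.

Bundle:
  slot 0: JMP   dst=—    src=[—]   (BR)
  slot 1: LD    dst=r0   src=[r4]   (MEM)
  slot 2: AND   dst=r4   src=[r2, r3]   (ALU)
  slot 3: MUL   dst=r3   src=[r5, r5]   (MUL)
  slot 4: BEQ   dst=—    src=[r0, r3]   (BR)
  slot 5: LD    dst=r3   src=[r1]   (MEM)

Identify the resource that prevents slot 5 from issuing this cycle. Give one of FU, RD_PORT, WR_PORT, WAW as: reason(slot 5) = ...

slot 0 (BR): ISSUE — free A1,Mu2,Ld1,B0 rp6 wp2
slot 1 (MEM): ISSUE — free A1,Mu2,Ld0,B0 rp5 wp1
slot 2 (ALU): ISSUE — free A0,Mu2,Ld0,B0 rp3 wp0
slot 3 (MUL): stall WR_PORT — free A0,Mu2,Ld0,B0 rp3 wp0
slot 4 (BR): stall FU — free A0,Mu2,Ld0,B0 rp3 wp0
slot 5 (MEM): stall FU — free A0,Mu2,Ld0,B0 rp3 wp0

reason(slot 5) = FU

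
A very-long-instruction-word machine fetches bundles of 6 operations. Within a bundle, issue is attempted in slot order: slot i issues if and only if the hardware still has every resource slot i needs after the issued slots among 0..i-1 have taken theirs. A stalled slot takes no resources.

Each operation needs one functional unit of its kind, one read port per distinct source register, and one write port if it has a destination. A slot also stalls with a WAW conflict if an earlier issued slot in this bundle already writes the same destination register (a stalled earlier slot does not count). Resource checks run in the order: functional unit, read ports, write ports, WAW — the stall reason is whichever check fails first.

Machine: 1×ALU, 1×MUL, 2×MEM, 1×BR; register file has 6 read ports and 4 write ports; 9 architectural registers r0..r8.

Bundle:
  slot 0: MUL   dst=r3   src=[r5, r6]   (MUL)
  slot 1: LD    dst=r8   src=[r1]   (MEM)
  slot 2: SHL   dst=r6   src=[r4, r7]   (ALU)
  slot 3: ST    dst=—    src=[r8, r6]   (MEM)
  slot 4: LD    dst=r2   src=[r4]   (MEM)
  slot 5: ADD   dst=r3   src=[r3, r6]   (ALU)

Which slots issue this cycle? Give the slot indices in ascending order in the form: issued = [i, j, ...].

slot 0 (MUL): ISSUE — free A1,Mu0,Ld2,B1 rp4 wp3
slot 1 (MEM): ISSUE — free A1,Mu0,Ld1,B1 rp3 wp2
slot 2 (ALU): ISSUE — free A0,Mu0,Ld1,B1 rp1 wp1
slot 3 (MEM): stall RD_PORT — free A0,Mu0,Ld1,B1 rp1 wp1
slot 4 (MEM): ISSUE — free A0,Mu0,Ld0,B1 rp0 wp0
slot 5 (ALU): stall FU — free A0,Mu0,Ld0,B1 rp0 wp0

issued = [0, 1, 2, 4]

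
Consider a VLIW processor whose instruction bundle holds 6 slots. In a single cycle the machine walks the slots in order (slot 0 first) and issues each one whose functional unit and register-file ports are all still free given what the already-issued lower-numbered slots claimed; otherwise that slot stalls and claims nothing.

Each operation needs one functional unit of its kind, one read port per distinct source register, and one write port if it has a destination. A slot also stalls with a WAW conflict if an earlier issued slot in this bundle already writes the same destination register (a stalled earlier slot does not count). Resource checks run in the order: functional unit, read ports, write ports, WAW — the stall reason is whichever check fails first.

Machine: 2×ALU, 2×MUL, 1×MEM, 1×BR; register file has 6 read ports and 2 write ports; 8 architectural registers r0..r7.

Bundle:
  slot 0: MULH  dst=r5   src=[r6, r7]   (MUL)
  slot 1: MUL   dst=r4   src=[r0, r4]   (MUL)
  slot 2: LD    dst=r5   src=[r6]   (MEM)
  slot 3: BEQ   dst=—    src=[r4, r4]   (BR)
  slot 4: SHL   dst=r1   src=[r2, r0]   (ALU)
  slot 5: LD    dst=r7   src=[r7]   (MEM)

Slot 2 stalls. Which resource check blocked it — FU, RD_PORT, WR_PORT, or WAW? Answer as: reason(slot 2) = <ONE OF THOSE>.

reason(slot 2) = WR_PORT

(0) want 1×MUL +2rd +1wr — yes → AL2|MU1|ME1|BR1|rd4|wr1
(1) want 1×MUL +2rd +1wr — yes → AL2|MU0|ME1|BR1|rd2|wr0
(2) want 1×MEM +1rd +1wr — WR_PORT → AL2|MU0|ME1|BR1|rd2|wr0
(3) want 1×BR +1rd +0wr — yes → AL2|MU0|ME1|BR0|rd1|wr0
(4) want 1×ALU +2rd +1wr — RD_PORT → AL2|MU0|ME1|BR0|rd1|wr0
(5) want 1×MEM +1rd +1wr — WR_PORT → AL2|MU0|ME1|BR0|rd1|wr0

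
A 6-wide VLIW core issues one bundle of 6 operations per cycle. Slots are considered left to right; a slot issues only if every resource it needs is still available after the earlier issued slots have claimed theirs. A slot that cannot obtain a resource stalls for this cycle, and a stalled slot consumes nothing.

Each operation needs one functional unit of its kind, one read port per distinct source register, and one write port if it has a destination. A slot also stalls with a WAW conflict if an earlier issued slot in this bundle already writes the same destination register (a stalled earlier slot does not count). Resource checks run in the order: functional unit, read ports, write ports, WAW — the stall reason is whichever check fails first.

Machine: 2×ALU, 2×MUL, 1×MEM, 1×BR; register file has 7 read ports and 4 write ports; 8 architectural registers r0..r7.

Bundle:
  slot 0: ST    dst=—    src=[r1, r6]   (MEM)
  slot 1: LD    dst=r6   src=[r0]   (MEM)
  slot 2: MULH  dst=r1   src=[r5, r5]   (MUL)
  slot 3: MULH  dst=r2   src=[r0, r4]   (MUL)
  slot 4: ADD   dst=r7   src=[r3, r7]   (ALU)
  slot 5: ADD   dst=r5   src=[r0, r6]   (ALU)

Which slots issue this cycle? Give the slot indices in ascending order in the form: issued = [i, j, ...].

issued = [0, 2, 3, 4]

  0. MEM ⇒ go  {2A/2Mu/0Ld/1B | 5r 4w}
  1. MEM→r6 ⇒ no(FU)  {2A/2Mu/0Ld/1B | 5r 4w}
  2. MUL→r1 ⇒ go  {2A/1Mu/0Ld/1B | 4r 3w}
  3. MUL→r2 ⇒ go  {2A/0Mu/0Ld/1B | 2r 2w}
  4. ALU→r7 ⇒ go  {1A/0Mu/0Ld/1B | 0r 1w}
  5. ALU→r5 ⇒ no(RD_PORT)  {1A/0Mu/0Ld/1B | 0r 1w}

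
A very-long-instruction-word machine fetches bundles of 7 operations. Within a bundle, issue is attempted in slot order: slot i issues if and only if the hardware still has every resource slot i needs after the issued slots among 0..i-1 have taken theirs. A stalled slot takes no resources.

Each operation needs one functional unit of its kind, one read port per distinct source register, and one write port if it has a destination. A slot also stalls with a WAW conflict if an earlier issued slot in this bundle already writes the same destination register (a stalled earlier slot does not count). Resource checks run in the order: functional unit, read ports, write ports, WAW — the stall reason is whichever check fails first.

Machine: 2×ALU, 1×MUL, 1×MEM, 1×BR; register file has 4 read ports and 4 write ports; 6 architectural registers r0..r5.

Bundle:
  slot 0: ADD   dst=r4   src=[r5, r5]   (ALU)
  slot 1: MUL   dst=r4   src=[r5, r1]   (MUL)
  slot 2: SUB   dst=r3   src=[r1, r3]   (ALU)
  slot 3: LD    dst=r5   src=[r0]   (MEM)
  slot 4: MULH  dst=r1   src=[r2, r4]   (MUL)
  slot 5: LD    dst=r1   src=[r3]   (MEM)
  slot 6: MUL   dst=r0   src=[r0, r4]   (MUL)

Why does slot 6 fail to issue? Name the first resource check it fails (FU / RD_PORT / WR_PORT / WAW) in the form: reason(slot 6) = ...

[0] ALU needs rd=1 wr=1: ok; after: ALU=1 MUL=1 MEM=1 BR=1, R=3, W=3
[1] MUL needs rd=2 wr=1: WAW; after: ALU=1 MUL=1 MEM=1 BR=1, R=3, W=3
[2] ALU needs rd=2 wr=1: ok; after: ALU=0 MUL=1 MEM=1 BR=1, R=1, W=2
[3] MEM needs rd=1 wr=1: ok; after: ALU=0 MUL=1 MEM=0 BR=1, R=0, W=1
[4] MUL needs rd=2 wr=1: RD_PORT; after: ALU=0 MUL=1 MEM=0 BR=1, R=0, W=1
[5] MEM needs rd=1 wr=1: FU; after: ALU=0 MUL=1 MEM=0 BR=1, R=0, W=1
[6] MUL needs rd=2 wr=1: RD_PORT; after: ALU=0 MUL=1 MEM=0 BR=1, R=0, W=1

reason(slot 6) = RD_PORT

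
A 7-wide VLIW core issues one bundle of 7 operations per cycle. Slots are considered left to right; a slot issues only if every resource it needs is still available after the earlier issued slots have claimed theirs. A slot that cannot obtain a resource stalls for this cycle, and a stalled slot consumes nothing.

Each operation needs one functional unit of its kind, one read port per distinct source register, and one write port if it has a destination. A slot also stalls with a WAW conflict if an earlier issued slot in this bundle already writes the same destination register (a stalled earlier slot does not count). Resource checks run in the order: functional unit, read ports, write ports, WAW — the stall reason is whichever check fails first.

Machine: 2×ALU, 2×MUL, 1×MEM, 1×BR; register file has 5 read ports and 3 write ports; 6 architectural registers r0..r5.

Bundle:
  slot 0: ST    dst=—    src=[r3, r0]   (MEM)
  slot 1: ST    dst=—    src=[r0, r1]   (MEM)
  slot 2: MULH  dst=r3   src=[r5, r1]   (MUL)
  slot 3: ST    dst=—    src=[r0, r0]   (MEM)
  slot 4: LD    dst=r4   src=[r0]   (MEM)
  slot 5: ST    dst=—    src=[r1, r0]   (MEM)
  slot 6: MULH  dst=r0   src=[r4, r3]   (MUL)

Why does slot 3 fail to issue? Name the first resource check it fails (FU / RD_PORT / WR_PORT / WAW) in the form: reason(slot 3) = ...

reason(slot 3) = FU

  0. MEM ⇒ go  {2A/2Mu/0Ld/1B | 3r 3w}
  1. MEM ⇒ no(FU)  {2A/2Mu/0Ld/1B | 3r 3w}
  2. MUL→r3 ⇒ go  {2A/1Mu/0Ld/1B | 1r 2w}
  3. MEM ⇒ no(FU)  {2A/1Mu/0Ld/1B | 1r 2w}
  4. MEM→r4 ⇒ no(FU)  {2A/1Mu/0Ld/1B | 1r 2w}
  5. MEM ⇒ no(FU)  {2A/1Mu/0Ld/1B | 1r 2w}
  6. MUL→r0 ⇒ no(RD_PORT)  {2A/1Mu/0Ld/1B | 1r 2w}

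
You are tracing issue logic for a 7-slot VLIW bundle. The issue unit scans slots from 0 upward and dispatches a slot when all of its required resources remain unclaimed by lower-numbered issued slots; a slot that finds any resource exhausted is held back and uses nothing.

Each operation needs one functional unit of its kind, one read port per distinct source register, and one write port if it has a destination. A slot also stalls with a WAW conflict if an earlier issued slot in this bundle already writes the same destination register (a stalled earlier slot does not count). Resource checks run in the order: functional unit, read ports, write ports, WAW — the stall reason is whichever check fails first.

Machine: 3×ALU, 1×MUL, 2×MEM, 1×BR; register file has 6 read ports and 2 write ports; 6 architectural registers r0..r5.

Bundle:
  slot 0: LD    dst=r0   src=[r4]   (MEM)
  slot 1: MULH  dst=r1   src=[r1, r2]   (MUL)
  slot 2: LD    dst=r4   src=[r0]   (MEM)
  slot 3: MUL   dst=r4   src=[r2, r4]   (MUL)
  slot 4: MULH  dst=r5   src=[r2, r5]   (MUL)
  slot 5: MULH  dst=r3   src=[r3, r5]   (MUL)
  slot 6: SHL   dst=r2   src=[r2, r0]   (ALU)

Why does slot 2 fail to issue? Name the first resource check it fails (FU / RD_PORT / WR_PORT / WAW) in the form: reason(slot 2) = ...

reason(slot 2) = WR_PORT

(0) want 1×MEM +1rd +1wr — yes → AL3|MU1|ME1|BR1|rd5|wr1
(1) want 1×MUL +2rd +1wr — yes → AL3|MU0|ME1|BR1|rd3|wr0
(2) want 1×MEM +1rd +1wr — WR_PORT → AL3|MU0|ME1|BR1|rd3|wr0
(3) want 1×MUL +2rd +1wr — FU → AL3|MU0|ME1|BR1|rd3|wr0
(4) want 1×MUL +2rd +1wr — FU → AL3|MU0|ME1|BR1|rd3|wr0
(5) want 1×MUL +2rd +1wr — FU → AL3|MU0|ME1|BR1|rd3|wr0
(6) want 1×ALU +2rd +1wr — WR_PORT → AL3|MU0|ME1|BR1|rd3|wr0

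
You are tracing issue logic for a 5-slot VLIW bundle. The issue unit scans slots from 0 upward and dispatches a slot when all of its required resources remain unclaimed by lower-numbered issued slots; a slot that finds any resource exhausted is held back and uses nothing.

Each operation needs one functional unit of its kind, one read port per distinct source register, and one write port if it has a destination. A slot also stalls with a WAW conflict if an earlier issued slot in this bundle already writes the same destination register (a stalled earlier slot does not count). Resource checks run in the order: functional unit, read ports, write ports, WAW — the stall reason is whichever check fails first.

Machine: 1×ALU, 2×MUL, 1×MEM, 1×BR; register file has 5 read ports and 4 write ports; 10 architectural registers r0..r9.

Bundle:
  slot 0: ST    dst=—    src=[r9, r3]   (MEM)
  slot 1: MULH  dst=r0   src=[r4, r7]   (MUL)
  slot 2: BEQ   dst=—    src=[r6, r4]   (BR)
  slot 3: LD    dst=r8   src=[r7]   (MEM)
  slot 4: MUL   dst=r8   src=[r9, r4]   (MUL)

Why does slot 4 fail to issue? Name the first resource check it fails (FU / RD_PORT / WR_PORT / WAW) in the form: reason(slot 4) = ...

  0. MEM ⇒ go  {1A/2Mu/0Ld/1B | 3r 4w}
  1. MUL→r0 ⇒ go  {1A/1Mu/0Ld/1B | 1r 3w}
  2. BR ⇒ no(RD_PORT)  {1A/1Mu/0Ld/1B | 1r 3w}
  3. MEM→r8 ⇒ no(FU)  {1A/1Mu/0Ld/1B | 1r 3w}
  4. MUL→r8 ⇒ no(RD_PORT)  {1A/1Mu/0Ld/1B | 1r 3w}

reason(slot 4) = RD_PORT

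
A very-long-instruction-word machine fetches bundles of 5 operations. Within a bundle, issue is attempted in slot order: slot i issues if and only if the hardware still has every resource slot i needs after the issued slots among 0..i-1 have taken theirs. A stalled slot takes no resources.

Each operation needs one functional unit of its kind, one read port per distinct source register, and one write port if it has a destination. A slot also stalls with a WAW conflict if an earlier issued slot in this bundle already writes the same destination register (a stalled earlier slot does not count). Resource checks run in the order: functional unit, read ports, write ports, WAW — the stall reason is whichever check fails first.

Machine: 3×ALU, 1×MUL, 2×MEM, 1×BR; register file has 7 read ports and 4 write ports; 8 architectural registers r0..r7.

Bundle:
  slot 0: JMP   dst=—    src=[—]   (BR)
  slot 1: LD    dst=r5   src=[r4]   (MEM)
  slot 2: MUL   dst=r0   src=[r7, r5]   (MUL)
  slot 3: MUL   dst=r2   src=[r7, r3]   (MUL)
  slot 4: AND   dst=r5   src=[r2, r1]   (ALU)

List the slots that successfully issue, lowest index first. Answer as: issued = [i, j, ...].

issued = [0, 1, 2]

#0 BR src=- dispatched  <A:3 Mu:1 Ld:2 B:0 rd:7 wr:4>
#1 MEM src=r4 dispatched  <A:3 Mu:1 Ld:1 B:0 rd:6 wr:3>
#2 MUL src=r7,r5 dispatched  <A:3 Mu:0 Ld:1 B:0 rd:4 wr:2>
#3 MUL src=r7,r3 held:FU  <A:3 Mu:0 Ld:1 B:0 rd:4 wr:2>
#4 ALU src=r2,r1 held:WAW  <A:3 Mu:0 Ld:1 B:0 rd:4 wr:2>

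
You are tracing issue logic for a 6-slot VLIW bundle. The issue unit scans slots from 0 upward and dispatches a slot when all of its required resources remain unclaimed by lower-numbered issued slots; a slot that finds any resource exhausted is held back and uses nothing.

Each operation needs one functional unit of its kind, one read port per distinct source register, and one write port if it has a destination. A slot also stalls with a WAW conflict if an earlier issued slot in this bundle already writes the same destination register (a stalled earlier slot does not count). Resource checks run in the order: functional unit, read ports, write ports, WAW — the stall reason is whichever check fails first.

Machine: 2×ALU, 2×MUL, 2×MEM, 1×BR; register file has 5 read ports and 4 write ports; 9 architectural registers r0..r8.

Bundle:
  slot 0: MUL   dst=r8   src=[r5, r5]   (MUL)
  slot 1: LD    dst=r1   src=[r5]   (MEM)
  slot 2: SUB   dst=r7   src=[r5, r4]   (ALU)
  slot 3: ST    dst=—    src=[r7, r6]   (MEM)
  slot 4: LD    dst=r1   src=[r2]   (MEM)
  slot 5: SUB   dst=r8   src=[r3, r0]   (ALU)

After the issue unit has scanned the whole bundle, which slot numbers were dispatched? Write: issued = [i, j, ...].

issued = [0, 1, 2]

[0] MUL needs rd=1 wr=1: ok; after: ALU=2 MUL=1 MEM=2 BR=1, R=4, W=3
[1] MEM needs rd=1 wr=1: ok; after: ALU=2 MUL=1 MEM=1 BR=1, R=3, W=2
[2] ALU needs rd=2 wr=1: ok; after: ALU=1 MUL=1 MEM=1 BR=1, R=1, W=1
[3] MEM needs rd=2 wr=0: RD_PORT; after: ALU=1 MUL=1 MEM=1 BR=1, R=1, W=1
[4] MEM needs rd=1 wr=1: WAW; after: ALU=1 MUL=1 MEM=1 BR=1, R=1, W=1
[5] ALU needs rd=2 wr=1: RD_PORT; after: ALU=1 MUL=1 MEM=1 BR=1, R=1, W=1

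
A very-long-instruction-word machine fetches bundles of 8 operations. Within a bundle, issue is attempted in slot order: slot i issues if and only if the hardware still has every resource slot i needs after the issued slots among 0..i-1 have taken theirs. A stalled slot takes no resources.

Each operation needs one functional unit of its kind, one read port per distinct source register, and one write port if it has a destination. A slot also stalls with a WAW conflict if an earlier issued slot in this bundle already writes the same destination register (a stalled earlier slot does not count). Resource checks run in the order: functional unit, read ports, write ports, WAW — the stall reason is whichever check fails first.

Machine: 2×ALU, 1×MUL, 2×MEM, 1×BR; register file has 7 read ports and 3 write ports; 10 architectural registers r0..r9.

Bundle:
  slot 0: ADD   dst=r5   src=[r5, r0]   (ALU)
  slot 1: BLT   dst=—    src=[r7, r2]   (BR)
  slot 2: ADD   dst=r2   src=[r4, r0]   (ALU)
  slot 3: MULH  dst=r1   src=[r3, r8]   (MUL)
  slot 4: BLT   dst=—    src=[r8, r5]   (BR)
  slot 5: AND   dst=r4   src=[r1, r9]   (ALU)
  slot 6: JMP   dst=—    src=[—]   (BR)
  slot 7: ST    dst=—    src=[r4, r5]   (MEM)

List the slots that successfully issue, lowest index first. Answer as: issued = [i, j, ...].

#0 ALU src=r5,r0 dispatched  <A:1 Mu:1 Ld:2 B:1 rd:5 wr:2>
#1 BR src=r7,r2 dispatched  <A:1 Mu:1 Ld:2 B:0 rd:3 wr:2>
#2 ALU src=r4,r0 dispatched  <A:0 Mu:1 Ld:2 B:0 rd:1 wr:1>
#3 MUL src=r3,r8 held:RD_PORT  <A:0 Mu:1 Ld:2 B:0 rd:1 wr:1>
#4 BR src=r8,r5 held:FU  <A:0 Mu:1 Ld:2 B:0 rd:1 wr:1>
#5 ALU src=r1,r9 held:FU  <A:0 Mu:1 Ld:2 B:0 rd:1 wr:1>
#6 BR src=- held:FU  <A:0 Mu:1 Ld:2 B:0 rd:1 wr:1>
#7 MEM src=r4,r5 held:RD_PORT  <A:0 Mu:1 Ld:2 B:0 rd:1 wr:1>

issued = [0, 1, 2]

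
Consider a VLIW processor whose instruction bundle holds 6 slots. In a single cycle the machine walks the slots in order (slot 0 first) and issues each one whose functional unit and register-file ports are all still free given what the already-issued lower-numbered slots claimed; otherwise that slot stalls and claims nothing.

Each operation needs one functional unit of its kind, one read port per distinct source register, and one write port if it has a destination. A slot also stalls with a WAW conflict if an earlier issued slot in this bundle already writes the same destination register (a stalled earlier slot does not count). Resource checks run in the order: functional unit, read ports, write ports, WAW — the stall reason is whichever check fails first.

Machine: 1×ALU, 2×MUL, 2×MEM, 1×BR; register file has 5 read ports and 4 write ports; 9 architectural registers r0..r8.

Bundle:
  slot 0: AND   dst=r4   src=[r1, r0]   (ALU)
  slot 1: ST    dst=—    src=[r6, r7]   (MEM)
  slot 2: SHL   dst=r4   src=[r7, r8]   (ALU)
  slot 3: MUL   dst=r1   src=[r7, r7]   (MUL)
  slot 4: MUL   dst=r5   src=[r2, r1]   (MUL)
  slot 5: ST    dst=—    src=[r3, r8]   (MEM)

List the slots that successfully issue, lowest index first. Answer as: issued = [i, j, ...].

  0. ALU→r4 ⇒ go  {0A/2Mu/2Ld/1B | 3r 3w}
  1. MEM ⇒ go  {0A/2Mu/1Ld/1B | 1r 3w}
  2. ALU→r4 ⇒ no(FU)  {0A/2Mu/1Ld/1B | 1r 3w}
  3. MUL→r1 ⇒ go  {0A/1Mu/1Ld/1B | 0r 2w}
  4. MUL→r5 ⇒ no(RD_PORT)  {0A/1Mu/1Ld/1B | 0r 2w}
  5. MEM ⇒ no(RD_PORT)  {0A/1Mu/1Ld/1B | 0r 2w}

issued = [0, 1, 3]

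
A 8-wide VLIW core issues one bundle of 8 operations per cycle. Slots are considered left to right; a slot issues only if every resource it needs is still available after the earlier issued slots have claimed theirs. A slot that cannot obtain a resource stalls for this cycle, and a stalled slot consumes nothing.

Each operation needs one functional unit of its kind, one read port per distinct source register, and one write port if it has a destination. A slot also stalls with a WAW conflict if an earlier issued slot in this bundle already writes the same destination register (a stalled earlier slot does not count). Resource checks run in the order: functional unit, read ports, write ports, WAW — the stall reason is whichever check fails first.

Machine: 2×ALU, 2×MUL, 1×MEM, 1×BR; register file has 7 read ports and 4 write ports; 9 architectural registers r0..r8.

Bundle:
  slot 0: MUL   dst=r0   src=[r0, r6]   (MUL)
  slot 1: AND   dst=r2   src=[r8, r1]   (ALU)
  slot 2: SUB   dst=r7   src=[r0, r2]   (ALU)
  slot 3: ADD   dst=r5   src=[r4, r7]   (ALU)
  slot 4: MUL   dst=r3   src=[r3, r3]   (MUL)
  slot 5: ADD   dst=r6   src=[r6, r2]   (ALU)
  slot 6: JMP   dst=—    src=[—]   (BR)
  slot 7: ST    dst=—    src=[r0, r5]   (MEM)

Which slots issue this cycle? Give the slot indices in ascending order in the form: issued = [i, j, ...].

issued = [0, 1, 2, 4, 6]

  0. MUL→r0 ⇒ go  {2A/1Mu/1Ld/1B | 5r 3w}
  1. ALU→r2 ⇒ go  {1A/1Mu/1Ld/1B | 3r 2w}
  2. ALU→r7 ⇒ go  {0A/1Mu/1Ld/1B | 1r 1w}
  3. ALU→r5 ⇒ no(FU)  {0A/1Mu/1Ld/1B | 1r 1w}
  4. MUL→r3 ⇒ go  {0A/0Mu/1Ld/1B | 0r 0w}
  5. ALU→r6 ⇒ no(FU)  {0A/0Mu/1Ld/1B | 0r 0w}
  6. BR ⇒ go  {0A/0Mu/1Ld/0B | 0r 0w}
  7. MEM ⇒ no(RD_PORT)  {0A/0Mu/1Ld/0B | 0r 0w}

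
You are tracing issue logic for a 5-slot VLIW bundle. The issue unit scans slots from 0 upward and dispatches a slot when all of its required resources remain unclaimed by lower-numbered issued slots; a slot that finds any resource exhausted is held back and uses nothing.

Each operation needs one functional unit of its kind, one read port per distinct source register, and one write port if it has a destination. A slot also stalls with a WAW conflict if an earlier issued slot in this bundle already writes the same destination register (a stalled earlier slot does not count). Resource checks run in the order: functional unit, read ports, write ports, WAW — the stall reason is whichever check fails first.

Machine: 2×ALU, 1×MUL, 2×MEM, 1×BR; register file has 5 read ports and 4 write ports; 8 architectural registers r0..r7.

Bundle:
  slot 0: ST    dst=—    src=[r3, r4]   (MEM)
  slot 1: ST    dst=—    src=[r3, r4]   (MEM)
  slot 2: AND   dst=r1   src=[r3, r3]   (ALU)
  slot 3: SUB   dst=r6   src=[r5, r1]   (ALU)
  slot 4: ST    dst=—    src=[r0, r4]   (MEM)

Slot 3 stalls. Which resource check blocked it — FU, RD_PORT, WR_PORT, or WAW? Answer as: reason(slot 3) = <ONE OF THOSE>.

reason(slot 3) = RD_PORT

#0 MEM src=r3,r4 dispatched  <A:2 Mu:1 Ld:1 B:1 rd:3 wr:4>
#1 MEM src=r3,r4 dispatched  <A:2 Mu:1 Ld:0 B:1 rd:1 wr:4>
#2 ALU src=r3,r3 dispatched  <A:1 Mu:1 Ld:0 B:1 rd:0 wr:3>
#3 ALU src=r5,r1 held:RD_PORT  <A:1 Mu:1 Ld:0 B:1 rd:0 wr:3>
#4 MEM src=r0,r4 held:FU  <A:1 Mu:1 Ld:0 B:1 rd:0 wr:3>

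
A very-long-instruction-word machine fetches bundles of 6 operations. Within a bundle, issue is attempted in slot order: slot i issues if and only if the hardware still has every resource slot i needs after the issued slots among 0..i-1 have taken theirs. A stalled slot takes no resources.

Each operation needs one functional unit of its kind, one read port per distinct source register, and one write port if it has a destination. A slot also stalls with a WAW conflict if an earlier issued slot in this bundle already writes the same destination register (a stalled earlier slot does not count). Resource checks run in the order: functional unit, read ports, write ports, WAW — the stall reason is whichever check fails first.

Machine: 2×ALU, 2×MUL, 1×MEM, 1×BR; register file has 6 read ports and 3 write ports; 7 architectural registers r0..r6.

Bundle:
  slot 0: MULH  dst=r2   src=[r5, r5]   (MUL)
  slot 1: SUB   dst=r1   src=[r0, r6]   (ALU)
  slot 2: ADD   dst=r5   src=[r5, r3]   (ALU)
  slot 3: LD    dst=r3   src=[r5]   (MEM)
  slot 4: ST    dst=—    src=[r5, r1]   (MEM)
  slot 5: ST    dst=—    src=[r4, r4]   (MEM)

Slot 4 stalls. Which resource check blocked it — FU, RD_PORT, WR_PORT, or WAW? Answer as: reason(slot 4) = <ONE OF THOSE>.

reason(slot 4) = RD_PORT

[0] MUL needs rd=1 wr=1: ok; after: ALU=2 MUL=1 MEM=1 BR=1, R=5, W=2
[1] ALU needs rd=2 wr=1: ok; after: ALU=1 MUL=1 MEM=1 BR=1, R=3, W=1
[2] ALU needs rd=2 wr=1: ok; after: ALU=0 MUL=1 MEM=1 BR=1, R=1, W=0
[3] MEM needs rd=1 wr=1: WR_PORT; after: ALU=0 MUL=1 MEM=1 BR=1, R=1, W=0
[4] MEM needs rd=2 wr=0: RD_PORT; after: ALU=0 MUL=1 MEM=1 BR=1, R=1, W=0
[5] MEM needs rd=1 wr=0: ok; after: ALU=0 MUL=1 MEM=0 BR=1, R=0, W=0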